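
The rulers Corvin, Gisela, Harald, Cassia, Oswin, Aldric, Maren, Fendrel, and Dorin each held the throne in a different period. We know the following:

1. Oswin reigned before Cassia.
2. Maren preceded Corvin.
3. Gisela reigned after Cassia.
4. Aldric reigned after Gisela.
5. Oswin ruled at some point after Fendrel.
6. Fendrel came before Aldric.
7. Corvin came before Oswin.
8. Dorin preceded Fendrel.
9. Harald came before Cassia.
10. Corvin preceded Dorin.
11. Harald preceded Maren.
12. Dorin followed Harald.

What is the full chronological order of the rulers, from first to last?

Harald, Maren, Corvin, Dorin, Fendrel, Oswin, Cassia, Gisela, Aldric

The constraints fix every adjacent pair, so only one ordering works:
Harald → Maren → Corvin → Dorin → Fendrel → Oswin → Cassia → Gisela → Aldric.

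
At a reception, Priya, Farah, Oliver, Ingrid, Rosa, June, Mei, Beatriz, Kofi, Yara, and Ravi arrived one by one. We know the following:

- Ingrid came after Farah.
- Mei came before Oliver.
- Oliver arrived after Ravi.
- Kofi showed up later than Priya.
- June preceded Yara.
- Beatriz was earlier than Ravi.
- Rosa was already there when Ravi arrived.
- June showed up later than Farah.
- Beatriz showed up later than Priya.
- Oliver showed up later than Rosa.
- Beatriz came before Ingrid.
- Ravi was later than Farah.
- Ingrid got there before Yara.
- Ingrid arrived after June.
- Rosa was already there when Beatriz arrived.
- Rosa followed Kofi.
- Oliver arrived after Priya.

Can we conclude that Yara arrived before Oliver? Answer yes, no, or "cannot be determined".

No chain of stated constraints runs from Yara to Oliver, and none runs from Oliver to Yara either.
So the relative order of Yara and Oliver is not fixed by the given facts.

cannot be determined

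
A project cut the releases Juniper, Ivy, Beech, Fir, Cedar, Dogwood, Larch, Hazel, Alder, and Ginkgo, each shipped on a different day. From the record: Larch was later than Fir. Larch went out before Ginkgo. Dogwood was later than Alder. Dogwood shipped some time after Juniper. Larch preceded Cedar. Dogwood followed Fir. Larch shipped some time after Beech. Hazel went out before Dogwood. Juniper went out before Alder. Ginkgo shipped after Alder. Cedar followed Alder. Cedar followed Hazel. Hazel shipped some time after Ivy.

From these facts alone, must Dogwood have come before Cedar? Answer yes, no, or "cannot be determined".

cannot be determined

No chain of stated constraints runs from Dogwood to Cedar, and none runs from Cedar to Dogwood either.
So the relative order of Dogwood and Cedar is not fixed by the given facts.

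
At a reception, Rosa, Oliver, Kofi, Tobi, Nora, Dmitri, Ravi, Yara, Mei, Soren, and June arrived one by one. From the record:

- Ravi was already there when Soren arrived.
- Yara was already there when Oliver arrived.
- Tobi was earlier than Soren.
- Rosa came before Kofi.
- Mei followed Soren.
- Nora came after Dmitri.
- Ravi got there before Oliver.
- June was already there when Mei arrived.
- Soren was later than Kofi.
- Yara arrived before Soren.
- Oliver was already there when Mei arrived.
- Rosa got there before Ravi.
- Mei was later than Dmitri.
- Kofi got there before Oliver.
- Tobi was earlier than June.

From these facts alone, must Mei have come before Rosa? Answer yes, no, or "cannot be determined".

no

Tracing the constraints gives Rosa → Ravi → Oliver → Mei, so Rosa must come before Mei.
That means Mei cannot be before Rosa.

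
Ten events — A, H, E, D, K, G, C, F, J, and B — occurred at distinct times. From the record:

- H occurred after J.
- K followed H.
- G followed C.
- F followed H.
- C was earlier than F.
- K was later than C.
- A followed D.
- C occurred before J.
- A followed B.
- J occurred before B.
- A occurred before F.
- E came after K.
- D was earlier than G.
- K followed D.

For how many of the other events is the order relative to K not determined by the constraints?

4

Forced before K: C, D, H, and J; forced after K: E.
That leaves A, B, F, and G with no forced order relative to K — 4.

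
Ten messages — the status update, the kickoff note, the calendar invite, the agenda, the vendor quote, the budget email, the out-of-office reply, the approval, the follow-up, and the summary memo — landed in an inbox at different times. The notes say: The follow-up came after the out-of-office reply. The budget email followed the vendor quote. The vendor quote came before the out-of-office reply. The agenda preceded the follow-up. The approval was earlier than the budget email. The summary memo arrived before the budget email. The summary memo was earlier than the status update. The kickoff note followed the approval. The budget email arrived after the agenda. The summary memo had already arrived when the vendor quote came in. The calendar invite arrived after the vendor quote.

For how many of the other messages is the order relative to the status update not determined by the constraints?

Forced before the status update: the summary memo.
That leaves the agenda, the approval, the budget email, the calendar invite, the follow-up, the kickoff note, the out-of-office reply, and the vendor quote with no forced order relative to the status update — 8.

8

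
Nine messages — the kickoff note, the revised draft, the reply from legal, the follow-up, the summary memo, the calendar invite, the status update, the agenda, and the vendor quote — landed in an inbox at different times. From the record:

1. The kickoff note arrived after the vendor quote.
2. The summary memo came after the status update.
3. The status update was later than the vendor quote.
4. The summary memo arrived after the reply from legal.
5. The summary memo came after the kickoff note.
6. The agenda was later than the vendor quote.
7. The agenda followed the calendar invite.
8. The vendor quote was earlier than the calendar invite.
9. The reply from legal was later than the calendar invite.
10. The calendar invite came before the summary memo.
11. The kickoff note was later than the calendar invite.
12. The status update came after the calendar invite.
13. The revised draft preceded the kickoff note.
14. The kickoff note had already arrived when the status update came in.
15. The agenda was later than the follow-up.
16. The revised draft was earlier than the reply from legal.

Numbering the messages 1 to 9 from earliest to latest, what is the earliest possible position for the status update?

The calendar invite, the kickoff note, the revised draft, and the vendor quote must all come before the status update — 4 forced predecessors.
Nothing else is forced ahead of the status update, so its earliest slot is position 4 + 1 = 5.

5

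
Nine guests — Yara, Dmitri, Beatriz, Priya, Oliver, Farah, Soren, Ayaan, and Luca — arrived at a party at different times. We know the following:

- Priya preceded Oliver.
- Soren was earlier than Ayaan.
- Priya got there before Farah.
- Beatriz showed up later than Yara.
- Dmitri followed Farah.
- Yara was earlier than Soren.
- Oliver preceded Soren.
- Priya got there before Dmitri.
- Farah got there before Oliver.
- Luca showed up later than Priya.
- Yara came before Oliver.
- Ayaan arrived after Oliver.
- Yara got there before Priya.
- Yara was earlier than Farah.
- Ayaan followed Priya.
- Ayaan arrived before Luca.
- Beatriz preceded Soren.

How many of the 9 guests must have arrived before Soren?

Directly stated before Soren: Beatriz, Oliver, and Yara.
Farah reaches Soren via Farah → Oliver → Soren.
Priya reaches Soren via Priya → Oliver → Soren.
No chain forces Ayaan (or any of the others) ahead of Soren.
That's Beatriz, Farah, Oliver, Priya, and Yara — 5 in all.

5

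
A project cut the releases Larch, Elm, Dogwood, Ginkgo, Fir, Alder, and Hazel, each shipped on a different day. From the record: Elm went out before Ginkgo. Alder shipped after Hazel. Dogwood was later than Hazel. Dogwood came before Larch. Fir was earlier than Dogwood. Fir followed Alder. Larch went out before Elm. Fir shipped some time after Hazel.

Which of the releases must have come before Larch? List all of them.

Directly stated before Larch: Dogwood.
Alder reaches Larch via Alder → Fir → Dogwood → Larch.
Fir reaches Larch via Fir → Dogwood → Larch.
Hazel reaches Larch via Hazel → Dogwood → Larch.

Alder, Dogwood, Fir, Hazel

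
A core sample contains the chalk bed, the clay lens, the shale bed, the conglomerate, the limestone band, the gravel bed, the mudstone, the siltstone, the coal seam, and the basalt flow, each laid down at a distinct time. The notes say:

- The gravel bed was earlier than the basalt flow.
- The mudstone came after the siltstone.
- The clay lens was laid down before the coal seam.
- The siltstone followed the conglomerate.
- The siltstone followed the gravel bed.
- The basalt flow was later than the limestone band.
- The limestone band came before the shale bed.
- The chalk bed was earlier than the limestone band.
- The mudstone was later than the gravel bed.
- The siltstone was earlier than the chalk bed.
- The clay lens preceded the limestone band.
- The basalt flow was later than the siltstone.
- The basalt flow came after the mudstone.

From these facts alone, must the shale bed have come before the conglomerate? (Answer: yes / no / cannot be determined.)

Tracing the constraints gives the conglomerate → the siltstone → the chalk bed → the limestone band → the shale bed, so the conglomerate must come before the shale bed.
That means the shale bed cannot be before the conglomerate.

no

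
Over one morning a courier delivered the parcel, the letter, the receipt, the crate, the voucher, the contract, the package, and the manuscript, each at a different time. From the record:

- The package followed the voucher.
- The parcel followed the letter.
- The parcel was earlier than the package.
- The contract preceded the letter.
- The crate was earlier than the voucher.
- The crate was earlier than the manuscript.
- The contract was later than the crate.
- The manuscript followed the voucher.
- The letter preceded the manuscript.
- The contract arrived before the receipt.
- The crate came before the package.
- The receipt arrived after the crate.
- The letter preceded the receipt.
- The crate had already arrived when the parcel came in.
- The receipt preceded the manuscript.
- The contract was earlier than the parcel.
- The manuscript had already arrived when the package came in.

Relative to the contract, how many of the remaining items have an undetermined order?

1

Forced before the contract: the crate; forced after the contract: the letter, the manuscript, the package, the parcel, and the receipt.
That leaves the voucher with no forced order relative to the contract — 1.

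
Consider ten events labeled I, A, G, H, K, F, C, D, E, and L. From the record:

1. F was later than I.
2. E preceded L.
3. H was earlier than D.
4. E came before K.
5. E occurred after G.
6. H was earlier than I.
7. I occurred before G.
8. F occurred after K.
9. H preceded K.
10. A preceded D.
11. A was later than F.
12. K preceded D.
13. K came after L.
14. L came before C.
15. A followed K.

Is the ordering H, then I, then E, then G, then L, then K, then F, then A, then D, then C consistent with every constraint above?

The constraints require G before E, but in the proposed sequence E appears ahead of G. That one violation is enough.

no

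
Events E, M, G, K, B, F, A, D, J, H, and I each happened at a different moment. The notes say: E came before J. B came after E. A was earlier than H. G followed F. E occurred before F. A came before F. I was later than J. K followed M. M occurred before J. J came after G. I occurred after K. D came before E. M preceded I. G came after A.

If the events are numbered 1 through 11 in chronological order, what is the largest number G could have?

9

G must come before I and J — 2 events forced after it.
Everything else can be placed before G in some valid order, so G can sit as late as position 11 − 2 = 9.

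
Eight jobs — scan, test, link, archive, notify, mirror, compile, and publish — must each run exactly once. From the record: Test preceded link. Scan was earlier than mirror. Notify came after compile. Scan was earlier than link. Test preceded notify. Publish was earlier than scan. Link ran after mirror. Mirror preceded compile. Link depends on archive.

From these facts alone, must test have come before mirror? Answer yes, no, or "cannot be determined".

No chain of stated constraints runs from test to mirror, and none runs from mirror to test either.
So the relative order of test and mirror is not fixed by the given facts.

cannot be determined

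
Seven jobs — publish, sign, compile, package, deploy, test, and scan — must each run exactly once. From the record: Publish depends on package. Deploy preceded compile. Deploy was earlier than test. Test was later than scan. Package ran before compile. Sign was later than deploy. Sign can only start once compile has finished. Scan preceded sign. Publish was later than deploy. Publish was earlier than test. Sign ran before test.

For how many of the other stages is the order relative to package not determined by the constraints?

2

Forced after package: compile, publish, sign, and test.
That leaves deploy and scan with no forced order relative to package — 2.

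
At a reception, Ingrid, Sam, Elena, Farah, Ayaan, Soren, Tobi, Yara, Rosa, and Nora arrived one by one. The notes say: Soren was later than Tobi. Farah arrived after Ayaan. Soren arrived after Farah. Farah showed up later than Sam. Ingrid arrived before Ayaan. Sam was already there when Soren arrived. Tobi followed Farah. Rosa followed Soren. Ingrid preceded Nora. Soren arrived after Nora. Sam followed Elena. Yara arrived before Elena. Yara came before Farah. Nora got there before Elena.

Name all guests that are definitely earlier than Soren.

Directly stated before Soren: Farah, Nora, Sam, and Tobi.
Ayaan reaches Soren via Ayaan → Farah → Soren.
Elena reaches Soren via Elena → Sam → Soren.
Ingrid reaches Soren via Ingrid → Nora → Soren.
Likewise Yara reaches Soren by chaining the stated constraints.

Ayaan, Elena, Farah, Ingrid, Nora, Sam, Tobi, Yara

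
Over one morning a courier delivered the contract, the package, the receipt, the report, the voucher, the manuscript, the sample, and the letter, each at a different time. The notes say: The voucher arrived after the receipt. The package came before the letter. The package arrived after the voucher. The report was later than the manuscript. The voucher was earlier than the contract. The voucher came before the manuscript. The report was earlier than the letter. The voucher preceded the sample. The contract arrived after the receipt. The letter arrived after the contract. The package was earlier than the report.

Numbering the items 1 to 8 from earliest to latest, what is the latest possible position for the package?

6

The package must come before the letter and the report — 2 items forced after it.
Everything else can be placed before the package in some valid order, so the package can sit as late as position 8 − 2 = 6.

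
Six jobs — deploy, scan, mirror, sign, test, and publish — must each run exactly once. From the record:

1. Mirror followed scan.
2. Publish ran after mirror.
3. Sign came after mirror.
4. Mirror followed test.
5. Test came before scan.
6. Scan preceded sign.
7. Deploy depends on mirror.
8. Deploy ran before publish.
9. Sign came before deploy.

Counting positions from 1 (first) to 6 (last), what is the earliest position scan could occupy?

Test must come before scan — 1 forced predecessor.
Nothing else is forced ahead of scan, so its earliest slot is position 1 + 1 = 2.

2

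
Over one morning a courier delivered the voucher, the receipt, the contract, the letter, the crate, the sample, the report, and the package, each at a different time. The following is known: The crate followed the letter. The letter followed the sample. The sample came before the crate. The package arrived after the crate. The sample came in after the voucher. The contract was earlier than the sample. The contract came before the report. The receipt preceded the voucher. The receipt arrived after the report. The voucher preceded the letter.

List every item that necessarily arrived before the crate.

Directly stated before the crate: the letter and the sample.
The contract reaches the crate via the contract → the sample → the crate.
The receipt reaches the crate via the receipt → the voucher → the sample → the crate.
The report reaches the crate via the report → the receipt → the voucher → the sample → the crate.
Likewise the voucher reaches the crate by chaining the stated constraints.

the contract, the letter, the receipt, the report, the sample, the voucher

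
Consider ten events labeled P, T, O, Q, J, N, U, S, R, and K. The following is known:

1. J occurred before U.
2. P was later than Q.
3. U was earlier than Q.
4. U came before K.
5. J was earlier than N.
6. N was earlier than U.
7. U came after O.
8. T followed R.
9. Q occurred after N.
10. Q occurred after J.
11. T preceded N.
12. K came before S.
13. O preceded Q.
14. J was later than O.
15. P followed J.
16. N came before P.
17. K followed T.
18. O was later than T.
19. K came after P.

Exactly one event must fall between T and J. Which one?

Tracing the constraints gives T → O → J, so O sits after T and before J.
No other event is forced both after T and before J.

O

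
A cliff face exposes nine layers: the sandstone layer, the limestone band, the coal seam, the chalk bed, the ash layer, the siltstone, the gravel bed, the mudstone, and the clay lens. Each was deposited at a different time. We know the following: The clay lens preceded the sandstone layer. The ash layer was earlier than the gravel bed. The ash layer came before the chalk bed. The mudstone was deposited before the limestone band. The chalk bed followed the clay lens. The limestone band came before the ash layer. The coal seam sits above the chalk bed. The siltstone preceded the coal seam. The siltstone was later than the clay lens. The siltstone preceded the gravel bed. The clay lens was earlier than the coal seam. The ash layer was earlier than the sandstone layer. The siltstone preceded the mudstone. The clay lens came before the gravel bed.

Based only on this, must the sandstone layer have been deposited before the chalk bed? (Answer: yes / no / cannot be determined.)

No chain of stated constraints runs from the sandstone layer to the chalk bed, and none runs from the chalk bed to the sandstone layer either.
So the relative order of the sandstone layer and the chalk bed is not fixed by the given facts.

cannot be determined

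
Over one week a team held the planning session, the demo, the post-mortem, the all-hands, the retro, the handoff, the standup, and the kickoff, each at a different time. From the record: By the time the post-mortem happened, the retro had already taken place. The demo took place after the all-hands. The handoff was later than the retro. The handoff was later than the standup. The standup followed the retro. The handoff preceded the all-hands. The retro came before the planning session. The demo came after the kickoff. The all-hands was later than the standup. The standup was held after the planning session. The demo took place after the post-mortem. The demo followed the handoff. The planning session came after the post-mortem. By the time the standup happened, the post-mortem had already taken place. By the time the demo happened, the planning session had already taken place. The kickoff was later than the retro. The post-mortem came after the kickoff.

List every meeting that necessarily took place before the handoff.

Directly stated before the handoff: the retro and the standup.
The kickoff reaches the handoff via the kickoff → the post-mortem → the standup → the handoff.
The planning session reaches the handoff via the planning session → the standup → the handoff.
The post-mortem reaches the handoff via the post-mortem → the standup → the handoff.
No chain forces the demo (or any of the others) ahead of the handoff.

the kickoff, the planning session, the post-mortem, the retro, the standup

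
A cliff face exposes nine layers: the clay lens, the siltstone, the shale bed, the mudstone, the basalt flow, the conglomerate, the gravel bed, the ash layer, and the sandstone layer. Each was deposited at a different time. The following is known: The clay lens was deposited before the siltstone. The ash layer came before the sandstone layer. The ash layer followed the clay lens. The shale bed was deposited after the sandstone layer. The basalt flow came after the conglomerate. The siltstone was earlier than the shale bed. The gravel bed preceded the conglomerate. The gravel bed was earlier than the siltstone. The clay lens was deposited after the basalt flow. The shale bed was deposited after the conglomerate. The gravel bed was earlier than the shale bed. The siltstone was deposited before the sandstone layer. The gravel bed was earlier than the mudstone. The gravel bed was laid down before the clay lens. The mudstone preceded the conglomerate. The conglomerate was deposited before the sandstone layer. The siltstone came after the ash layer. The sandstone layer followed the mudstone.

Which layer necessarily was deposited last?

Every other layer has a chain of constraints placing it before the shale bed, so the shale bed is last.

the shale bed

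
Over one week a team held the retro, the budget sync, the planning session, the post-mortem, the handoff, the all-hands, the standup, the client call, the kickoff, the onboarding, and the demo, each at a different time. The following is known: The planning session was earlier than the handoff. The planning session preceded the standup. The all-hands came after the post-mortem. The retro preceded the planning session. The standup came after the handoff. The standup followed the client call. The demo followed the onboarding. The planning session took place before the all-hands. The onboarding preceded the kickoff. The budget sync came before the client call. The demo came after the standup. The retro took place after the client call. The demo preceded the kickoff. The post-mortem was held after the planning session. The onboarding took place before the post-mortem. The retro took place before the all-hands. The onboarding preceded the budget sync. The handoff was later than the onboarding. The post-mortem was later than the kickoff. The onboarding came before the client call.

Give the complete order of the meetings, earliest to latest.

The constraints fix every adjacent pair, so only one ordering works:
the onboarding → the budget sync → the client call → the retro → the planning session → the handoff → the standup → the demo → the kickoff → the post-mortem → the all-hands.

the onboarding, the budget sync, the client call, the retro, the planning session, the handoff, the standup, the demo, the kickoff, the post-mortem, the all-hands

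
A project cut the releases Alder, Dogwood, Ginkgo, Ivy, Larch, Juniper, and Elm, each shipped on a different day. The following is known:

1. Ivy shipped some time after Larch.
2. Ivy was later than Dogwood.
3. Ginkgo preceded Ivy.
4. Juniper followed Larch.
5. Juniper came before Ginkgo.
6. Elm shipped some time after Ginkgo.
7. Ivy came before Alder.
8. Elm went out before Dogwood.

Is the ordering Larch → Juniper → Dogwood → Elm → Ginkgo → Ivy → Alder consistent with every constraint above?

no

The constraints require Elm before Dogwood, but in the proposed sequence Dogwood appears ahead of Elm. That one violation is enough.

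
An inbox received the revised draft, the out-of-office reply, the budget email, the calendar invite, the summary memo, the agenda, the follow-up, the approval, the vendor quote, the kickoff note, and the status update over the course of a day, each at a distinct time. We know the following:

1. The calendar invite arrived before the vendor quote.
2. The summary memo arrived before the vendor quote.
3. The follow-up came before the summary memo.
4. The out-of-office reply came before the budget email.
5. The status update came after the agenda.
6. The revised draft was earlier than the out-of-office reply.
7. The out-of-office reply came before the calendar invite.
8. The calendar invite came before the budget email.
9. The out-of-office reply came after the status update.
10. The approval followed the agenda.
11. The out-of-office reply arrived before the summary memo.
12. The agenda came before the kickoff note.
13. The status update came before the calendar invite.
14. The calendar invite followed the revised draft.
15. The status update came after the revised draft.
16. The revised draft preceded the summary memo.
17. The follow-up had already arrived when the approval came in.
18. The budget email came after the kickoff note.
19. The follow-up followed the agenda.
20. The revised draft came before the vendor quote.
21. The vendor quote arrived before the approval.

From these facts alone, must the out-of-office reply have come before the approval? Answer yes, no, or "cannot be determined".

yes

Chain the constraints: the out-of-office reply → the calendar invite → the vendor quote → the approval. Each link is directly stated, so the out-of-office reply comes before the approval.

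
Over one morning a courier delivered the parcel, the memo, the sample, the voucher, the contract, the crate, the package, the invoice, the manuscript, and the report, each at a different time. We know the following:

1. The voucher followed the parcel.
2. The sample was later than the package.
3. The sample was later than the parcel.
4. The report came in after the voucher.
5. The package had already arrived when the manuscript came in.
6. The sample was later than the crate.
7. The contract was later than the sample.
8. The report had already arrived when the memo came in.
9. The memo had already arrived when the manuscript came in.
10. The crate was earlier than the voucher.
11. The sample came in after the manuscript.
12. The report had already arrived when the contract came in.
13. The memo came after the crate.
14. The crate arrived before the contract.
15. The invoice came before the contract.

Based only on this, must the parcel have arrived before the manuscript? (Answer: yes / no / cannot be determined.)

yes

Chain the constraints: the parcel → the voucher → the report → the memo → the manuscript. Each link is directly stated, so the parcel comes before the manuscript.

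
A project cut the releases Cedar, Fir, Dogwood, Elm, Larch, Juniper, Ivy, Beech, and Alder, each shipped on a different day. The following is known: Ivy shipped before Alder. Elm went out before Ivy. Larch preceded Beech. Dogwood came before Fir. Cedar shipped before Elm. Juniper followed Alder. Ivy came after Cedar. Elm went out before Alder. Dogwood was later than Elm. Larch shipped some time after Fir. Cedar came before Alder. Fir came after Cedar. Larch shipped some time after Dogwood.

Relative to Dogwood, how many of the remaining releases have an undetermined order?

3

Forced before Dogwood: Cedar and Elm; forced after Dogwood: Beech, Fir, and Larch.
That leaves Alder, Ivy, and Juniper with no forced order relative to Dogwood — 3.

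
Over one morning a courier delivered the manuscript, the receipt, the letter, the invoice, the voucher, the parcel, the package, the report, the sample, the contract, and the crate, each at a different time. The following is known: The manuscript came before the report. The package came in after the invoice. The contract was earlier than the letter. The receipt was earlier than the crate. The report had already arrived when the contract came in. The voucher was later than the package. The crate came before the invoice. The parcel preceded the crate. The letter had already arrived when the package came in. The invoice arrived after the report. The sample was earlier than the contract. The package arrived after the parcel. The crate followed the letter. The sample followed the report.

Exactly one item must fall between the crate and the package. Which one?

Tracing the constraints gives the crate → the invoice → the package, so the invoice sits after the crate and before the package.
No other item is forced both after the crate and before the package.

the invoice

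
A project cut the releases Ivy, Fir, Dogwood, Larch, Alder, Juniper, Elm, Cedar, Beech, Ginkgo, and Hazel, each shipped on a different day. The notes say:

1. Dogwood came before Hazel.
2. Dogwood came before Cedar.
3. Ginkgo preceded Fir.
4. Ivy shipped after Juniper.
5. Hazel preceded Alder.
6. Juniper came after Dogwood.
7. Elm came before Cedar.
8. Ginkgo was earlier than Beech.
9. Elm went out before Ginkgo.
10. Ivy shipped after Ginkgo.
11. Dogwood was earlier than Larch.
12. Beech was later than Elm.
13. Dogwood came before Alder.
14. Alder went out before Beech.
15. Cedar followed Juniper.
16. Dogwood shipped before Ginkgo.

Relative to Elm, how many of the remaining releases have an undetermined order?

Forced after Elm: Beech, Cedar, Fir, Ginkgo, and Ivy.
That leaves Alder, Dogwood, Hazel, Juniper, and Larch with no forced order relative to Elm — 5.

5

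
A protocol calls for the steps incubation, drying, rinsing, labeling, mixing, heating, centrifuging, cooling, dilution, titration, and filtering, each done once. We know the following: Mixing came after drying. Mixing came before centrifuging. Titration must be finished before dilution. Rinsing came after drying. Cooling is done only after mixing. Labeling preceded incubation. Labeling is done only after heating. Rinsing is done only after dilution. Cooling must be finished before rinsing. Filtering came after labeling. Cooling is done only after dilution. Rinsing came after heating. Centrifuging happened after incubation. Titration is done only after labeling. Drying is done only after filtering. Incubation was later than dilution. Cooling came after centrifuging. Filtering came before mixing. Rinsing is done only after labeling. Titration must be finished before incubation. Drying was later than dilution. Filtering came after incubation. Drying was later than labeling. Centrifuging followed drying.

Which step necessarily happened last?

rinsing

Every other step has a chain of constraints placing it before rinsing, so rinsing is last.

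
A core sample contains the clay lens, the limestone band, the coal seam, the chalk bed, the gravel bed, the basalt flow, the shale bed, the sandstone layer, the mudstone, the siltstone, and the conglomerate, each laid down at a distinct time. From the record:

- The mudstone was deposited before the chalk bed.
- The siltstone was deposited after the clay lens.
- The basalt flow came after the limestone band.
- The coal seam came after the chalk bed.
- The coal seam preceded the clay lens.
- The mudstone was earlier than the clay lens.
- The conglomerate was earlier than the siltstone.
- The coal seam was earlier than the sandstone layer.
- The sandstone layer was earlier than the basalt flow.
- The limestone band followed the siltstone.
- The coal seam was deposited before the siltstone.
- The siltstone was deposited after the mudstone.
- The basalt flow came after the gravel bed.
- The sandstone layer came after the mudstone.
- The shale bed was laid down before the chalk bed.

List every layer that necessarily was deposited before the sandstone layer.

Directly stated before the sandstone layer: the coal seam and the mudstone.
The chalk bed reaches the sandstone layer via the chalk bed → the coal seam → the sandstone layer.
The shale bed reaches the sandstone layer via the shale bed → the chalk bed → the coal seam → the sandstone layer.
No chain forces the basalt flow (or any of the others) ahead of the sandstone layer.

the chalk bed, the coal seam, the mudstone, the shale bed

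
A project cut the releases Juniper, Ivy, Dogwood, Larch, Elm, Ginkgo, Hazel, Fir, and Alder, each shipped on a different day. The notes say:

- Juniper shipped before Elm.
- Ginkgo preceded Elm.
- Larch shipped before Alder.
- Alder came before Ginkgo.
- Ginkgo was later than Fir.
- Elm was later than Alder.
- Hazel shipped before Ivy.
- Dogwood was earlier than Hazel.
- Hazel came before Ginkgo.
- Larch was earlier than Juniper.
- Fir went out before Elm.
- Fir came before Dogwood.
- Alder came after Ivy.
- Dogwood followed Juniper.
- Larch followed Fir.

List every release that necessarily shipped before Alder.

Directly stated before Alder: Ivy and Larch.
Dogwood reaches Alder via Dogwood → Hazel → Ivy → Alder.
Fir reaches Alder via Fir → Larch → Alder.
Hazel reaches Alder via Hazel → Ivy → Alder.
Likewise Juniper reaches Alder by chaining the stated constraints.

Dogwood, Fir, Hazel, Ivy, Juniper, Larch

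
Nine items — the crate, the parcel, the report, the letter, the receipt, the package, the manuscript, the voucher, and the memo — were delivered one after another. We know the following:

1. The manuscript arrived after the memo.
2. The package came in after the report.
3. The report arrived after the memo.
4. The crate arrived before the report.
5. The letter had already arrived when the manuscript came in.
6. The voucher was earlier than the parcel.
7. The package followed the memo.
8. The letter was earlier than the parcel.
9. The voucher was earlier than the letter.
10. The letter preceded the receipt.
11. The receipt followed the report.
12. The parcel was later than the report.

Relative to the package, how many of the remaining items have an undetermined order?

Forced before the package: the crate, the memo, and the report.
That leaves the letter, the manuscript, the parcel, the receipt, and the voucher with no forced order relative to the package — 5.

5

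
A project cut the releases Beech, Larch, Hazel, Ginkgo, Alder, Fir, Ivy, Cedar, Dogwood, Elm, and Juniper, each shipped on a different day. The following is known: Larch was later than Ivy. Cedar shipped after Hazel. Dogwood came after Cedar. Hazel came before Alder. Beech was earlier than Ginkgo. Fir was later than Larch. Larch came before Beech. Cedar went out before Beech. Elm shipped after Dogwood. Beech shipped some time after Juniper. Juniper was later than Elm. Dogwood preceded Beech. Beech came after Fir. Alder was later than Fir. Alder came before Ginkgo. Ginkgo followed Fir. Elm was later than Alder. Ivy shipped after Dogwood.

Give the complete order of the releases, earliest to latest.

Hazel, Cedar, Dogwood, Ivy, Larch, Fir, Alder, Elm, Juniper, Beech, Ginkgo

The constraints fix every adjacent pair, so only one ordering works:
Hazel → Cedar → Dogwood → Ivy → Larch → Fir → Alder → Elm → Juniper → Beech → Ginkgo.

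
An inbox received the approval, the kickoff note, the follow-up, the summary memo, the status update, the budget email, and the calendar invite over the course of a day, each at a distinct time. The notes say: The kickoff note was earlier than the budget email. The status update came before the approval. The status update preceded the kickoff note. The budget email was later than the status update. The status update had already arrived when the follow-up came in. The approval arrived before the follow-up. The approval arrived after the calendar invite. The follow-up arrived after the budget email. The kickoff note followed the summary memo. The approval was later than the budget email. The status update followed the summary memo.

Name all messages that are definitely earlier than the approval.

Directly stated before the approval: the budget email, the calendar invite, and the status update.
The kickoff note reaches the approval via the kickoff note → the budget email → the approval.
The summary memo reaches the approval via the summary memo → the status update → the approval.
No chain forces the follow-up ahead of the approval.

the budget email, the calendar invite, the kickoff note, the status update, the summary memo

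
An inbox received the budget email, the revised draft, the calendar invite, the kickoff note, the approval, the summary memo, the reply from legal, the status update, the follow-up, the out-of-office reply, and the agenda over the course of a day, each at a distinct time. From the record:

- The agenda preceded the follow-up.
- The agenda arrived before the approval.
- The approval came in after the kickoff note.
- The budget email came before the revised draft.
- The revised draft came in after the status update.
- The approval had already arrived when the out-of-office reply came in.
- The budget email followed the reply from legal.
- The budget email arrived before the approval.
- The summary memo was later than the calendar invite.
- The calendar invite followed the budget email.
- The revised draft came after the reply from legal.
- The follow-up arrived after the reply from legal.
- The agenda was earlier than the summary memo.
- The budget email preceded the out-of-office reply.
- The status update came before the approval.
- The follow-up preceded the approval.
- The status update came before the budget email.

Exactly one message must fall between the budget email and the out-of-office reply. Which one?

the approval

Tracing the constraints gives the budget email → the approval → the out-of-office reply, so the approval sits after the budget email and before the out-of-office reply.
No other message is forced both after the budget email and before the out-of-office reply.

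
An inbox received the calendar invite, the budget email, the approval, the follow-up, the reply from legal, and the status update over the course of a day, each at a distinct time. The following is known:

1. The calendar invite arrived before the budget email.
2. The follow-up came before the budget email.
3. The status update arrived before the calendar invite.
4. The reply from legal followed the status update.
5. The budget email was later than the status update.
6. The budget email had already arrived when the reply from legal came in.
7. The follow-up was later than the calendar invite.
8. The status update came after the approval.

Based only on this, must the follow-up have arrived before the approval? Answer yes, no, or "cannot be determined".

Tracing the constraints gives the approval → the status update → the calendar invite → the follow-up, so the approval must come before the follow-up.
That means the follow-up cannot be before the approval.

no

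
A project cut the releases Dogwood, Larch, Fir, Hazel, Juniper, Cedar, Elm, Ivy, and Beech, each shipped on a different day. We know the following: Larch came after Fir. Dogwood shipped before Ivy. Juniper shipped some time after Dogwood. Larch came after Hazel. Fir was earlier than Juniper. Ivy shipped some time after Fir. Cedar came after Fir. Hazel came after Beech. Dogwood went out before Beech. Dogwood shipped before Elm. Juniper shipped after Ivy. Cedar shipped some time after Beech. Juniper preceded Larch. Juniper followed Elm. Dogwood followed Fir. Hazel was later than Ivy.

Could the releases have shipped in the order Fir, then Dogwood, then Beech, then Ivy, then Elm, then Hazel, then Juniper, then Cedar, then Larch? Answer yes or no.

Check each stated constraint against the proposed order — e.g. Fir is ahead of Cedar; Fir is ahead of Larch. Every pair is in the required order; nothing is violated.

yes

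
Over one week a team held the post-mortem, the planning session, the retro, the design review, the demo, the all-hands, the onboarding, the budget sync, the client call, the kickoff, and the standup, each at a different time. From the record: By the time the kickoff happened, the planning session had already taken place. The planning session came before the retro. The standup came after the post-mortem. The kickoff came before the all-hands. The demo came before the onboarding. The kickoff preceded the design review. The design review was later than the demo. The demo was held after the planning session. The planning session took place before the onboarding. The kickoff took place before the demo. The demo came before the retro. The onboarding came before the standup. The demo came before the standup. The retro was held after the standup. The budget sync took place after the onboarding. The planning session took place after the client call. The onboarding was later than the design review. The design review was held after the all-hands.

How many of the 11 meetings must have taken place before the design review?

Directly stated before the design review: the all-hands, the demo, and the kickoff.
The client call reaches the design review via the client call → the planning session → the demo → the design review.
The planning session reaches the design review via the planning session → the demo → the design review.
That's the all-hands, the client call, the demo, the kickoff, and the planning session — 5 in all.

5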